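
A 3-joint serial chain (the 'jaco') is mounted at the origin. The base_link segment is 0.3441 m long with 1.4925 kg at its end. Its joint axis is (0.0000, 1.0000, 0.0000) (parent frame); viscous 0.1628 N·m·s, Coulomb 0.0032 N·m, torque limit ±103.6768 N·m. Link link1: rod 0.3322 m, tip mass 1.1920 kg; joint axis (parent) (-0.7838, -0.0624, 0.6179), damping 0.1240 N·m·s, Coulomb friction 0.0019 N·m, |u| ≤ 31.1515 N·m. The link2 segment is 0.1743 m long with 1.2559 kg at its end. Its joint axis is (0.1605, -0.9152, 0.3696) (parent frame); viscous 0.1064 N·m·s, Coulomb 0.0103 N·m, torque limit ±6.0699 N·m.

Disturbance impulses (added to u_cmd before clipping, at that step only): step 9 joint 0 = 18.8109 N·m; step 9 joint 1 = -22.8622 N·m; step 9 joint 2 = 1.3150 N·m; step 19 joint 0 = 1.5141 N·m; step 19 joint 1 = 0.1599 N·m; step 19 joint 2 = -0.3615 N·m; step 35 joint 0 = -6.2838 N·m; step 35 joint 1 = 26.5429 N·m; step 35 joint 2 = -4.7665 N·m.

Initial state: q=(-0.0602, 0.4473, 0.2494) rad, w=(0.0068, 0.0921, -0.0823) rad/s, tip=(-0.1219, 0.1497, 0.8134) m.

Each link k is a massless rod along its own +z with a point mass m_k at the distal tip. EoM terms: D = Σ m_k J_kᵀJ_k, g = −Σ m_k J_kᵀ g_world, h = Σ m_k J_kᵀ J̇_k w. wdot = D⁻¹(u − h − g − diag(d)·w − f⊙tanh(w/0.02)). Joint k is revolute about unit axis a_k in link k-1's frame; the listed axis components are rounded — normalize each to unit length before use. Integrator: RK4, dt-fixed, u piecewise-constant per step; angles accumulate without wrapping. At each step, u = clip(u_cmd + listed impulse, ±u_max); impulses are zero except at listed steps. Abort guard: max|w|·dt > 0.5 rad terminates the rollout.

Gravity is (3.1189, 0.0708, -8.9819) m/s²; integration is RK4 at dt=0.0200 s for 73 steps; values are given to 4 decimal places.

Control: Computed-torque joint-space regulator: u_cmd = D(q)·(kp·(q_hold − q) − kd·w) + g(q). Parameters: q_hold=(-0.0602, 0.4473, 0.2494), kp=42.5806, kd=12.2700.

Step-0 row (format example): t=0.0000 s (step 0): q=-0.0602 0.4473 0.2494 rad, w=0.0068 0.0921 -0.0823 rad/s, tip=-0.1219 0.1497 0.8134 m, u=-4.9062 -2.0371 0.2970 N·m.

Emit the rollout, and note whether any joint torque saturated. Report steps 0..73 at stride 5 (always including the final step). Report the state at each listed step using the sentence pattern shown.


t=0.1000 s (step 5): q=-0.0597 0.4522 0.2472 rad, w=0.0023 0.0152 0.0001 rad/s, tip=-0.1217 0.1515 0.8129 m, u=-4.8837 -1.8625 0.2587 N·m.
t=0.2000 s (step 10): q=-0.0596 0.4342 0.2474 rad, w=0.0068 -1.7987 0.0102 rad/s, tip=-0.1197 0.1456 0.8152 m, u=-9.7113 4.0616 -0.0820 N·m.
t=0.3000 s (step 15): q=-0.0583 0.3468 0.2464 rad, w=0.0086 -0.2322 0.0042 rad/s, tip=-0.1093 0.1163 0.8252 m, u=-6.7430 0.4985 0.1186 N·m.
t=0.4000 s (step 20): q=-0.0582 0.3506 0.2445 rad, w=-0.0044 0.2084 -0.2101 rad/s, tip=-0.1093 0.1177 0.8249 m, u=-5.9236 -0.9964 0.2712 N·m.
t=0.5000 s (step 25): q=-0.0584 0.3763 0.2375 rad, w=-0.0036 0.2683 -0.0030 rad/s, tip=-0.1111 0.1271 0.8224 m, u=-5.2134 -1.5375 0.2474 N·m.
t=0.6000 s (step 30): q=-0.0590 0.4004 0.2376 rad, w=-0.0079 0.2092 0.0029 rad/s, tip=-0.1142 0.1352 0.8196 m, u=-4.9352 -1.7290 0.2484 N·m.
t=0.7000 s (step 35): q=-0.0598 0.4179 0.2381 rad, w=-0.0071 0.1415 0.0050 rad/s, tip=-0.1168 0.1410 0.8174 m, u=-11.1251 24.7593 -4.5167 N·m.
t=0.8000 s (step 40): q=-0.0592 0.5363 0.1308 rad, w=0.0202 0.5510 -0.3426 rad/s, tip=-0.1165 0.1894 0.8024 m, u=-3.9331 -5.0154 0.9364 N·m.
t=0.9000 s (step 45): q=-0.0584 0.5501 0.1314 rad, w=-0.0058 -0.1423 0.1825 rad/s, tip=-0.1178 0.1937 0.8003 m, u=-4.4908 -2.9474 0.6017 N·m.
t=1.0000 s (step 50): q=-0.0596 0.5263 0.1529 rad, w=-0.0142 -0.2846 0.2229 rad/s, tip=-0.1184 0.1841 0.8038 m, u=-4.7776 -2.1329 0.4554 N·m.
t=1.1000 s (step 55): q=-0.0609 0.4991 0.1733 rad, w=-0.0117 -0.2469 0.1837 rad/s, tip=-0.1186 0.1735 0.8076 m, u=-4.8753 -1.8382 0.3816 N·m.
t=1.2000 s (step 60): q=-0.0618 0.4780 0.1894 rad, w=-0.0074 -0.1734 0.1391 rad/s, tip=-0.1189 0.1652 0.8103 m, u=-4.8905 -1.7473 0.3406 N·m.
t=1.3000 s (step 65): q=-0.0624 0.4640 0.2013 rad, w=-0.0038 -0.1099 0.1022 rad/s, tip=-0.1193 0.1596 0.8119 m, u=-4.8827 -1.7294 0.3163 N·m.
t=1.4000 s (step 70): q=-0.0627 0.4554 0.2100 rad, w=-0.0014 -0.0653 0.0743 rad/s, tip=-0.1196 0.1559 0.8129 m, u=-4.8736 -1.7338 0.3013 N·m.
t=1.4600 s (step 73): q=-0.0627 0.4521 0.2141 rad, w=-0.0005 -0.0466 0.0613 rad/s, tip=-0.1198 0.1545 0.8133 m.
any joint saturated: no


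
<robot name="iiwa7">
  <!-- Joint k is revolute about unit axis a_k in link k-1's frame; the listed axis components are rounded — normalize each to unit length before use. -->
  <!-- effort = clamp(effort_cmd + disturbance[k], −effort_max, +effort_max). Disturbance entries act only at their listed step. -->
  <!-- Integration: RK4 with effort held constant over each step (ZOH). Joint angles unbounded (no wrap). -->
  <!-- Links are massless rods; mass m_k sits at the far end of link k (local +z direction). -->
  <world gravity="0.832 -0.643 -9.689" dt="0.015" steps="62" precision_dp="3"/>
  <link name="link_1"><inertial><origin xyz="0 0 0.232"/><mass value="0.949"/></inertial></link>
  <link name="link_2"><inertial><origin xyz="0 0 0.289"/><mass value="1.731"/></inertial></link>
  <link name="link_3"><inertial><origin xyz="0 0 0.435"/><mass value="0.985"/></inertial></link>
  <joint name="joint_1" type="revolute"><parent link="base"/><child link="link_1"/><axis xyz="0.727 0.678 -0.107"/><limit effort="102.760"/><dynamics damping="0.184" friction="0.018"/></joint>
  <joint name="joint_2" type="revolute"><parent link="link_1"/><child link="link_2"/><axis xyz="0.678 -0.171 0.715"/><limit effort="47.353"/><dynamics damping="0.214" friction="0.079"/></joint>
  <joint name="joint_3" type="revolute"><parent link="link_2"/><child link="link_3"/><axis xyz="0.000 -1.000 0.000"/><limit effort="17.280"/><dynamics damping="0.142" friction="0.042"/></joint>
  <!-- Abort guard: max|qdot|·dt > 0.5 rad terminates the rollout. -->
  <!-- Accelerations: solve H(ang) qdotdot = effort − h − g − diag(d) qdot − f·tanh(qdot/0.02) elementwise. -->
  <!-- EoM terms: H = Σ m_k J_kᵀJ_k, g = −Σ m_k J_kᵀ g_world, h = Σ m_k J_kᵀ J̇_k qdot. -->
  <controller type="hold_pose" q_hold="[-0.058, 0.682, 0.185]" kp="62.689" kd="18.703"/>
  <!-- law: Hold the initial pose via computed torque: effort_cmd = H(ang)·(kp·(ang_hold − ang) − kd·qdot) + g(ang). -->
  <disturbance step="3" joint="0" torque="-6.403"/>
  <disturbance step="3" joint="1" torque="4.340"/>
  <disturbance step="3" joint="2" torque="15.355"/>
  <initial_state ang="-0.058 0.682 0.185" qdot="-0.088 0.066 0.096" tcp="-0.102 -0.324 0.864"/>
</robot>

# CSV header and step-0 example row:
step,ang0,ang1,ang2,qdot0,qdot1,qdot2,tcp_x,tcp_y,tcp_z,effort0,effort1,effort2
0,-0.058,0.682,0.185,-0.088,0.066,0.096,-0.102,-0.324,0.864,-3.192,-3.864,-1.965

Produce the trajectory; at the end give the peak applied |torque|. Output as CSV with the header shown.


step,ang0,ang1,ang2,qdot0,qdot1,qdot2,tcp_x,tcp_y,tcp_z,effort0,effort1,effort2
1,-0.059,0.683,0.186,-0.052,0.026,0.076,-0.102,-0.324,0.864,-3.504,-3.926,-1.833
2,-0.060,0.683,0.187,-0.031,0.007,0.055,-0.103,-0.324,0.864,-3.744,-3.984,-1.730
3,-0.060,0.683,0.188,-0.020,0.003,0.034,-0.104,-0.324,0.864,-10.333,0.301,13.703
4,-0.060,0.683,0.198,-0.019,0.012,1.242,-0.107,-0.325,0.862,-2.217,-5.343,-6.017
5,-0.061,0.683,0.213,-0.017,0.016,0.864,-0.113,-0.327,0.859,-2.740,-5.096,-4.942
6,-0.061,0.684,0.224,-0.012,0.014,0.583,-0.117,-0.329,0.857,-3.145,-4.903,-4.119
7,-0.061,0.684,0.231,-0.007,0.010,0.374,-0.120,-0.330,0.856,-3.459,-4.754,-3.490
8,-0.061,0.684,0.236,-0.004,0.007,0.218,-0.121,-0.331,0.855,-3.702,-4.641,-3.008
9,-0.061,0.684,0.238,-0.001,0.005,0.103,-0.122,-0.331,0.854,-3.890,-4.555,-2.638
10,-0.061,0.684,0.239,0.001,0.004,0.020,-0.123,-0.331,0.854,-4.035,-4.489,-2.356
11,-0.061,0.684,0.239,0.005,-0.002,-0.034,-0.123,-0.331,0.854,-4.147,-4.440,-2.154
12,-0.061,0.684,0.238,0.008,-0.005,-0.071,-0.122,-0.331,0.854,-4.234,-4.408,-2.008
13,-0.061,0.684,0.237,0.009,-0.006,-0.096,-0.122,-0.331,0.855,-4.300,-4.385,-1.896
14,-0.061,0.684,0.235,0.009,-0.006,-0.114,-0.121,-0.331,0.855,-4.352,-4.367,-1.809
15,-0.061,0.684,0.234,0.009,-0.006,-0.125,-0.120,-0.331,0.855,-4.392,-4.352,-1.743
16,-0.060,0.684,0.232,0.010,-0.006,-0.130,-0.120,-0.330,0.856,-4.423,-4.341,-1.692
17,-0.060,0.684,0.230,0.009,-0.006,-0.133,-0.119,-0.330,0.856,-4.447,-4.332,-1.652
18,-0.060,0.683,0.228,0.009,-0.006,-0.133,-0.118,-0.330,0.856,-4.466,-4.324,-1.621
19,-0.060,0.683,0.226,0.009,-0.006,-0.131,-0.117,-0.330,0.857,-4.480,-4.318,-1.597
20,-0.060,0.683,0.224,0.009,-0.006,-0.128,-0.117,-0.329,0.857,-4.492,-4.313,-1.579
21,-0.060,0.683,0.222,0.009,-0.006,-0.123,-0.116,-0.329,0.857,-4.501,-4.309,-1.564
22,-0.060,0.683,0.220,0.008,-0.006,-0.119,-0.115,-0.329,0.858,-4.508,-4.305,-1.552
23,-0.059,0.683,0.218,0.008,-0.006,-0.114,-0.114,-0.329,0.858,-4.513,-4.301,-1.543
24,-0.059,0.683,0.217,0.008,-0.006,-0.108,-0.114,-0.329,0.858,-4.518,-4.299,-1.536
25,-0.059,0.683,0.215,0.007,-0.006,-0.103,-0.113,-0.328,0.859,-4.521,-4.296,-1.530
26,-0.059,0.683,0.214,0.007,-0.006,-0.098,-0.113,-0.328,0.859,-4.524,-4.294,-1.525
27,-0.059,0.683,0.212,0.007,-0.005,-0.092,-0.112,-0.328,0.859,-4.527,-4.291,-1.522
28,-0.059,0.683,0.211,0.006,-0.005,-0.087,-0.111,-0.328,0.859,-4.528,-4.289,-1.518
29,-0.059,0.682,0.210,0.006,-0.005,-0.082,-0.111,-0.328,0.860,-4.530,-4.288,-1.516
30,-0.059,0.682,0.208,0.006,-0.005,-0.078,-0.110,-0.327,0.860,-4.531,-4.286,-1.513
31,-0.059,0.682,0.207,0.006,-0.005,-0.073,-0.110,-0.327,0.860,-4.532,-4.284,-1.511
32,-0.059,0.682,0.206,0.005,-0.005,-0.069,-0.110,-0.327,0.860,-4.533,-4.283,-1.510
33,-0.058,0.682,0.205,0.005,-0.005,-0.065,-0.109,-0.327,0.860,-4.534,-4.282,-1.508
34,-0.058,0.682,0.204,0.005,-0.005,-0.061,-0.109,-0.327,0.861,-4.535,-4.280,-1.507
35,-0.058,0.682,0.203,0.005,-0.005,-0.057,-0.108,-0.327,0.861,-4.535,-4.279,-1.506
36,-0.058,0.682,0.202,0.005,-0.004,-0.054,-0.108,-0.327,0.861,-4.536,-4.278,-1.505
37,-0.058,0.682,0.202,0.004,-0.004,-0.051,-0.108,-0.327,0.861,-4.536,-4.277,-1.504
38,-0.058,0.682,0.201,0.004,-0.004,-0.048,-0.108,-0.326,0.861,-4.537,-4.276,-1.503
39,-0.058,0.682,0.200,0.004,-0.004,-0.045,-0.107,-0.326,0.861,-4.537,-4.275,-1.502
40,-0.058,0.682,0.200,0.004,-0.004,-0.042,-0.107,-0.326,0.861,-4.538,-4.274,-1.501
41,-0.058,0.682,0.199,0.004,-0.004,-0.040,-0.107,-0.326,0.862,-4.538,-4.273,-1.500
42,-0.058,0.682,0.198,0.004,-0.004,-0.037,-0.106,-0.326,0.862,-4.538,-4.272,-1.499
43,-0.058,0.682,0.198,0.003,-0.004,-0.035,-0.106,-0.326,0.862,-4.539,-4.271,-1.498
44,-0.058,0.681,0.197,0.003,-0.004,-0.033,-0.106,-0.326,0.862,-4.539,-4.270,-1.497
45,-0.058,0.681,0.197,0.003,-0.004,-0.031,-0.106,-0.326,0.862,-4.539,-4.269,-1.496
46,-0.058,0.681,0.196,0.003,-0.004,-0.030,-0.106,-0.326,0.862,-4.539,-4.269,-1.495
47,-0.058,0.681,0.196,0.003,-0.003,-0.028,-0.106,-0.326,0.862,-4.540,-4.268,-1.494
48,-0.058,0.681,0.196,0.003,-0.003,-0.026,-0.105,-0.326,0.862,-4.540,-4.267,-1.493
49,-0.058,0.681,0.195,0.003,-0.003,-0.025,-0.105,-0.326,0.862,-4.540,-4.266,-1.492
50,-0.058,0.681,0.195,0.002,-0.003,-0.024,-0.105,-0.326,0.862,-4.540,-4.265,-1.491
51,-0.058,0.681,0.194,0.002,-0.003,-0.022,-0.105,-0.325,0.862,-4.541,-4.264,-1.490
52,-0.057,0.681,0.194,0.002,-0.003,-0.021,-0.105,-0.325,0.863,-4.541,-4.264,-1.488
53,-0.057,0.681,0.194,0.002,-0.003,-0.020,-0.105,-0.325,0.863,-4.541,-4.263,-1.487
54,-0.057,0.681,0.194,0.002,-0.003,-0.019,-0.105,-0.325,0.863,-4.541,-4.262,-1.486
55,-0.057,0.681,0.193,0.002,-0.002,-0.018,-0.104,-0.325,0.863,-4.542,-4.261,-1.485
56,-0.057,0.681,0.193,0.002,-0.002,-0.018,-0.104,-0.325,0.863,-4.542,-4.260,-1.483
57,-0.057,0.681,0.193,0.002,-0.002,-0.017,-0.104,-0.325,0.863,-4.542,-4.260,-1.482
58,-0.057,0.681,0.193,0.002,-0.002,-0.016,-0.104,-0.325,0.863,-4.542,-4.259,-1.481
59,-0.057,0.681,0.192,0.001,-0.002,-0.015,-0.104,-0.325,0.863,-4.542,-4.258,-1.480
60,-0.057,0.681,0.192,0.001,-0.002,-0.015,-0.104,-0.325,0.863,-4.543,-4.257,-1.478
61,-0.057,0.681,0.192,0.001,-0.002,-0.014,-0.104,-0.325,0.863,-4.543,-4.257,-1.477
62,-0.057,0.681,0.192,0.001,-0.002,-0.014,-0.104,-0.325,0.863,,,
# max |effort| (N·m): 13.703


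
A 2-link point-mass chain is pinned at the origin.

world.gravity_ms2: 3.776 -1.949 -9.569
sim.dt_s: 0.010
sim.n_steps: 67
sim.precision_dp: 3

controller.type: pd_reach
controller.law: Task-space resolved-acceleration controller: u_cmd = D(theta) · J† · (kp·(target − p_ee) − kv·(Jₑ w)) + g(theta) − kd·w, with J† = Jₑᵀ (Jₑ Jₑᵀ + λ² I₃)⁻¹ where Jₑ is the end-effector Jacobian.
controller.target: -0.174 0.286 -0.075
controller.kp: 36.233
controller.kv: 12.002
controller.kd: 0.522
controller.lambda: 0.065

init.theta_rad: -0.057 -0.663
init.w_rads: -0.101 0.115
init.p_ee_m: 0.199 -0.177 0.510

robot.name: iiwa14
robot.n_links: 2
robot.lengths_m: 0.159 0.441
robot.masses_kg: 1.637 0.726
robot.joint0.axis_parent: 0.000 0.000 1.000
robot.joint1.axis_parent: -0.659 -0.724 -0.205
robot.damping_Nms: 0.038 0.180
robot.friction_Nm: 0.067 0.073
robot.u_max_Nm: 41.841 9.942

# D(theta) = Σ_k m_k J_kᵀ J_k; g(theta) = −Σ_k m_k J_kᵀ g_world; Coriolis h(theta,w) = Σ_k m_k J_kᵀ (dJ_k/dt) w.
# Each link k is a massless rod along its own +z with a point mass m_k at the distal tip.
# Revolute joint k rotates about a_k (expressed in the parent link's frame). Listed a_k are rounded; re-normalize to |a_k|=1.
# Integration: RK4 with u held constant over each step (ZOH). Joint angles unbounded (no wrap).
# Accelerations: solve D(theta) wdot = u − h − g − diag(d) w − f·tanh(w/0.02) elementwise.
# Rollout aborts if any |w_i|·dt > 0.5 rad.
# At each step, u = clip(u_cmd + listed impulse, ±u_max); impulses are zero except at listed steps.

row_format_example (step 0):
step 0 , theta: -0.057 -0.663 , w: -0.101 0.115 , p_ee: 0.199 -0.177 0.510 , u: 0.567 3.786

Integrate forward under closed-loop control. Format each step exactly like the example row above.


step 1 , theta: -0.057 -0.662 , w: 0.062 0.184 , p_ee: 0.199 -0.176 0.511 , u: 0.389 3.657
step 2 , theta: -0.056 -0.659 , w: 0.171 0.239 , p_ee: 0.199 -0.176 0.511 , u: 0.275 3.551
step 3 , theta: -0.054 -0.657 , w: 0.256 0.286 , p_ee: 0.198 -0.175 0.512 , u: 0.189 3.464
step 4 , theta: -0.051 -0.654 , w: 0.324 0.325 , p_ee: 0.198 -0.174 0.513 , u: 0.125 3.392
step 5 , theta: -0.047 -0.650 , w: 0.378 0.357 , p_ee: 0.197 -0.172 0.514 , u: 0.076 3.333
step 6 , theta: -0.043 -0.647 , w: 0.422 0.385 , p_ee: 0.197 -0.171 0.515 , u: 0.040 3.283
step 7 , theta: -0.039 -0.643 , w: 0.457 0.409 , p_ee: 0.197 -0.169 0.516 , u: 0.014 3.242
step 8 , theta: -0.034 -0.638 , w: 0.487 0.429 , p_ee: 0.196 -0.167 0.517 , u: -0.006 3.208
step 9 , theta: -0.029 -0.634 , w: 0.513 0.446 , p_ee: 0.196 -0.165 0.518 , u: -0.019 3.178
step 10 , theta: -0.024 -0.630 , w: 0.534 0.462 , p_ee: 0.195 -0.163 0.519 , u: -0.029 3.153
step 11 , theta: -0.019 -0.625 , w: 0.553 0.475 , p_ee: 0.195 -0.161 0.520 , u: -0.034 3.132
step 12 , theta: -0.013 -0.620 , w: 0.570 0.487 , p_ee: 0.194 -0.159 0.521 , u: -0.038 3.113
step 13 , theta: -0.007 -0.615 , w: 0.586 0.499 , p_ee: 0.194 -0.157 0.523 , u: -0.040 3.096
step 14 , theta: -0.001 -0.610 , w: 0.600 0.509 , p_ee: 0.193 -0.155 0.524 , u: -0.040 3.082
step 15 , theta: 0.005 -0.605 , w: 0.613 0.518 , p_ee: 0.193 -0.153 0.525 , u: -0.039 3.068
step 16 , theta: 0.011 -0.600 , w: 0.626 0.527 , p_ee: 0.192 -0.150 0.526 , u: -0.037 3.056
step 17 , theta: 0.017 -0.594 , w: 0.638 0.535 , p_ee: 0.192 -0.148 0.528 , u: -0.034 3.044
step 18 , theta: 0.024 -0.589 , w: 0.650 0.543 , p_ee: 0.191 -0.146 0.529 , u: -0.031 3.033
step 19 , theta: 0.030 -0.584 , w: 0.662 0.551 , p_ee: 0.190 -0.144 0.530 , u: -0.028 3.023
step 20 , theta: 0.037 -0.578 , w: 0.673 0.558 , p_ee: 0.189 -0.141 0.531 , u: -0.024 3.012
step 21 , theta: 0.044 -0.572 , w: 0.684 0.565 , p_ee: 0.189 -0.139 0.533 , u: -0.021 3.002
step 22 , theta: 0.051 -0.567 , w: 0.695 0.572 , p_ee: 0.188 -0.136 0.534 , u: -0.017 2.993
step 23 , theta: 0.058 -0.561 , w: 0.706 0.579 , p_ee: 0.187 -0.134 0.535 , u: -0.013 2.983
step 24 , theta: 0.065 -0.555 , w: 0.717 0.585 , p_ee: 0.186 -0.132 0.537 , u: -0.009 2.973
step 25 , theta: 0.072 -0.549 , w: 0.728 0.592 , p_ee: 0.185 -0.129 0.538 , u: -0.005 2.963
step 26 , theta: 0.079 -0.543 , w: 0.739 0.598 , p_ee: 0.184 -0.127 0.539 , u: -0.001 2.953
step 27 , theta: 0.087 -0.537 , w: 0.750 0.604 , p_ee: 0.183 -0.124 0.540 , u: 0.004 2.942
step 28 , theta: 0.094 -0.531 , w: 0.761 0.610 , p_ee: 0.182 -0.122 0.542 , u: 0.008 2.932
step 29 , theta: 0.102 -0.525 , w: 0.772 0.616 , p_ee: 0.181 -0.119 0.543 , u: 0.012 2.921
step 30 , theta: 0.110 -0.519 , w: 0.782 0.622 , p_ee: 0.180 -0.116 0.544 , u: 0.015 2.910
step 31 , theta: 0.118 -0.513 , w: 0.793 0.628 , p_ee: 0.179 -0.114 0.546 , u: 0.019 2.899
step 32 , theta: 0.126 -0.506 , w: 0.803 0.634 , p_ee: 0.178 -0.111 0.547 , u: 0.023 2.888
step 33 , theta: 0.134 -0.500 , w: 0.813 0.640 , p_ee: 0.176 -0.109 0.548 , u: 0.027 2.876
step 34 , theta: 0.142 -0.494 , w: 0.823 0.645 , p_ee: 0.175 -0.106 0.550 , u: 0.031 2.864
step 35 , theta: 0.150 -0.487 , w: 0.833 0.651 , p_ee: 0.174 -0.104 0.551 , u: 0.034 2.851
step 36 , theta: 0.159 -0.481 , w: 0.843 0.656 , p_ee: 0.172 -0.101 0.552 , u: 0.038 2.839
step 37 , theta: 0.167 -0.474 , w: 0.852 0.662 , p_ee: 0.171 -0.098 0.553 , u: 0.041 2.826
step 38 , theta: 0.176 -0.467 , w: 0.862 0.667 , p_ee: 0.169 -0.096 0.555 , u: 0.045 2.812
step 39 , theta: 0.184 -0.461 , w: 0.870 0.672 , p_ee: 0.168 -0.093 0.556 , u: 0.048 2.798
step 40 , theta: 0.193 -0.454 , w: 0.879 0.677 , p_ee: 0.166 -0.091 0.557 , u: 0.051 2.784
step 41 , theta: 0.202 -0.447 , w: 0.887 0.682 , p_ee: 0.165 -0.088 0.558 , u: 0.054 2.770
step 42 , theta: 0.211 -0.440 , w: 0.894 0.687 , p_ee: 0.163 -0.085 0.560 , u: 0.057 2.755
step 43 , theta: 0.220 -0.433 , w: 0.901 0.692 , p_ee: 0.161 -0.083 0.561 , u: 0.060 2.740
step 44 , theta: 0.229 -0.426 , w: 0.908 0.697 , p_ee: 0.160 -0.080 0.562 , u: 0.063 2.724
step 45 , theta: 0.238 -0.419 , w: 0.914 0.701 , p_ee: 0.158 -0.078 0.563 , u: 0.066 2.708
step 46 , theta: 0.247 -0.412 , w: 0.919 0.706 , p_ee: 0.156 -0.075 0.565 , u: 0.068 2.691
step 47 , theta: 0.256 -0.405 , w: 0.923 0.710 , p_ee: 0.154 -0.073 0.566 , u: 0.071 2.675
step 48 , theta: 0.265 -0.398 , w: 0.927 0.715 , p_ee: 0.152 -0.070 0.567 , u: 0.073 2.657
step 49 , theta: 0.275 -0.391 , w: 0.929 0.719 , p_ee: 0.150 -0.068 0.568 , u: 0.076 2.640
step 50 , theta: 0.284 -0.384 , w: 0.931 0.723 , p_ee: 0.148 -0.065 0.569 , u: 0.078 2.622
step 51 , theta: 0.293 -0.376 , w: 0.932 0.727 , p_ee: 0.146 -0.063 0.570 , u: 0.080 2.604
step 52 , theta: 0.303 -0.369 , w: 0.931 0.731 , p_ee: 0.144 -0.060 0.572 , u: 0.082 2.585
step 53 , theta: 0.312 -0.362 , w: 0.930 0.735 , p_ee: 0.141 -0.058 0.573 , u: 0.084 2.566
step 54 , theta: 0.321 -0.354 , w: 0.927 0.739 , p_ee: 0.139 -0.056 0.574 , u: 0.086 2.547
step 55 , theta: 0.331 -0.347 , w: 0.923 0.743 , p_ee: 0.137 -0.053 0.575 , u: 0.088 2.528
step 56 , theta: 0.340 -0.340 , w: 0.918 0.747 , p_ee: 0.134 -0.051 0.576 , u: 0.090 2.508
step 57 , theta: 0.349 -0.332 , w: 0.911 0.751 , p_ee: 0.132 -0.049 0.577 , u: 0.091 2.488
step 58 , theta: 0.358 -0.325 , w: 0.902 0.754 , p_ee: 0.130 -0.047 0.578 , u: 0.093 2.467
step 59 , theta: 0.367 -0.317 , w: 0.892 0.758 , p_ee: 0.127 -0.045 0.579 , u: 0.095 2.447
step 60 , theta: 0.376 -0.309 , w: 0.880 0.762 , p_ee: 0.124 -0.043 0.580 , u: 0.096 2.426
step 61 , theta: 0.385 -0.302 , w: 0.867 0.766 , p_ee: 0.122 -0.041 0.581 , u: 0.097 2.406
step 62 , theta: 0.393 -0.294 , w: 0.852 0.769 , p_ee: 0.119 -0.039 0.582 , u: 0.099 2.385
step 63 , theta: 0.402 -0.286 , w: 0.835 0.773 , p_ee: 0.116 -0.037 0.583 , u: 0.100 2.364
step 64 , theta: 0.410 -0.279 , w: 0.816 0.777 , p_ee: 0.113 -0.035 0.584 , u: 0.101 2.343
step 65 , theta: 0.418 -0.271 , w: 0.795 0.781 , p_ee: 0.111 -0.033 0.585 , u: 0.102 2.321
step 66 , theta: 0.426 -0.263 , w: 0.772 0.785 , p_ee: 0.108 -0.032 0.585 , u: 0.104 2.300
step 67 , theta: 0.433 -0.255 , w: 0.747 0.789 , p_ee: 0.105 -0.030 0.586


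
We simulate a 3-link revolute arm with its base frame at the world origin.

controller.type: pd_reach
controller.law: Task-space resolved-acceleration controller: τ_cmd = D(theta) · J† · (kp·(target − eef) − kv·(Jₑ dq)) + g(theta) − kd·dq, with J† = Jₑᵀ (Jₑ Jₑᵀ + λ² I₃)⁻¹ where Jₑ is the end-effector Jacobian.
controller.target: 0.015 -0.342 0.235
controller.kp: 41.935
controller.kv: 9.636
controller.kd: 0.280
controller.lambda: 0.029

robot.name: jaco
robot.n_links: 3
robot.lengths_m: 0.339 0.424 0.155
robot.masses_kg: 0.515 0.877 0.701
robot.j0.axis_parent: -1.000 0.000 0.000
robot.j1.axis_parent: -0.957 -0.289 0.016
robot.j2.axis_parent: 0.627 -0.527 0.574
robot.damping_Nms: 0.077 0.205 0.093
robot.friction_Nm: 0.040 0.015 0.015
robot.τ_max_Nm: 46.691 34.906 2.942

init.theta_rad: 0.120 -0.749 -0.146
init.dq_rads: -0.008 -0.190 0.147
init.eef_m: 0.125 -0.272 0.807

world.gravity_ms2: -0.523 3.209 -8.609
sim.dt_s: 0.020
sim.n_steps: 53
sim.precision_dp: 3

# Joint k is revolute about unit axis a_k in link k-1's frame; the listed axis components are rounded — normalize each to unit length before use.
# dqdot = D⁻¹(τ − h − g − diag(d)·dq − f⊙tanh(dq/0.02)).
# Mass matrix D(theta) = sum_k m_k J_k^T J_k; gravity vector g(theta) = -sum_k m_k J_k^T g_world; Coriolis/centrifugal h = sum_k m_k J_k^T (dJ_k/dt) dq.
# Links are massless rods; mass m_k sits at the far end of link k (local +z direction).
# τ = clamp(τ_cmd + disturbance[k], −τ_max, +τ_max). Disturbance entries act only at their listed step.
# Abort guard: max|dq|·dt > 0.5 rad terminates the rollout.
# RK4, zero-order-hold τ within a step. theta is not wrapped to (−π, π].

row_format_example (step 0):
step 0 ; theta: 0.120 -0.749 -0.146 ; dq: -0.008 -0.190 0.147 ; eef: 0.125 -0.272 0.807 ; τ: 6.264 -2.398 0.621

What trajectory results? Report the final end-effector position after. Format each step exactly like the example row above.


step 1 ; theta: 0.136 -0.776 -0.111 ; dq: 1.561 -2.436 3.184 ; eef: 0.125 -0.274 0.801 ; τ: 3.778 -1.117 -0.261
step 2 ; theta: 0.175 -0.836 -0.051 ; dq: 2.313 -3.602 2.789 ; eef: 0.126 -0.275 0.789 ; τ: 0.622 -0.786 -0.005
step 3 ; theta: 0.225 -0.914 0.000 ; dq: 2.673 -4.175 2.299 ; eef: 0.129 -0.275 0.773 ; τ: -1.809 -0.657 0.192
step 4 ; theta: 0.279 -1.000 0.042 ; dq: 2.798 -4.396 1.919 ; eef: 0.133 -0.273 0.754 ; τ: -3.420 -0.487 0.287
step 5 ; theta: 0.335 -1.088 0.078 ; dq: 2.781 -4.418 1.641 ; eef: 0.136 -0.271 0.733 ; τ: -4.347 -0.201 0.307
step 6 ; theta: 0.390 -1.175 0.108 ; dq: 2.680 -4.330 1.438 ; eef: 0.139 -0.269 0.710 ; τ: -4.762 0.207 0.277
step 7 ; theta: 0.442 -1.260 0.135 ; dq: 2.529 -4.182 1.283 ; eef: 0.140 -0.268 0.687 ; τ: -4.812 0.717 0.219
step 8 ; theta: 0.490 -1.342 0.160 ; dq: 2.348 -4.003 1.162 ; eef: 0.141 -0.267 0.663 ; τ: -4.614 1.297 0.144
step 9 ; theta: 0.535 -1.420 0.182 ; dq: 2.150 -3.805 1.063 ; eef: 0.140 -0.267 0.638 ; τ: -4.255 1.921 0.062
step 10 ; theta: 0.576 -1.494 0.202 ; dq: 1.943 -3.599 0.981 ; eef: 0.138 -0.269 0.614 ; τ: -3.799 2.562 -0.023
step 11 ; theta: 0.613 -1.564 0.221 ; dq: 1.733 -3.388 0.912 ; eef: 0.136 -0.271 0.590 ; τ: -3.291 3.200 -0.105
step 12 ; theta: 0.646 -1.630 0.238 ; dq: 1.523 -3.176 0.853 ; eef: 0.133 -0.273 0.566 ; τ: -2.765 3.817 -0.184
step 13 ; theta: 0.674 -1.691 0.255 ; dq: 1.318 -2.963 0.803 ; eef: 0.130 -0.277 0.543 ; τ: -2.245 4.402 -0.256
step 14 ; theta: 0.698 -1.748 0.270 ; dq: 1.119 -2.753 0.759 ; eef: 0.126 -0.281 0.520 ; τ: -1.745 4.944 -0.322
step 15 ; theta: 0.719 -1.801 0.285 ; dq: 0.930 -2.546 0.720 ; eef: 0.122 -0.285 0.498 ; τ: -1.277 5.438 -0.381
step 16 ; theta: 0.736 -1.850 0.299 ; dq: 0.752 -2.343 0.686 ; eef: 0.118 -0.289 0.476 ; τ: -0.847 5.879 -0.431
step 17 ; theta: 0.749 -1.895 0.312 ; dq: 0.587 -2.145 0.655 ; eef: 0.114 -0.294 0.456 ; τ: -0.459 6.266 -0.475
step 18 ; theta: 0.759 -1.936 0.325 ; dq: 0.437 -1.955 0.627 ; eef: 0.109 -0.298 0.437 ; τ: -0.113 6.599 -0.511
step 19 ; theta: 0.767 -1.973 0.337 ; dq: 0.303 -1.772 0.601 ; eef: 0.105 -0.302 0.418 ; τ: 0.191 6.880 -0.541
step 20 ; theta: 0.771 -2.007 0.349 ; dq: 0.184 -1.599 0.577 ; eef: 0.101 -0.307 0.401 ; τ: 0.453 7.110 -0.564
step 21 ; theta: 0.774 -2.037 0.360 ; dq: 0.081 -1.434 0.555 ; eef: 0.097 -0.311 0.384 ; τ: 0.677 7.293 -0.583
step 22 ; theta: 0.775 -2.064 0.371 ; dq: -0.005 -1.281 0.533 ; eef: 0.094 -0.315 0.369 ; τ: 0.863 7.434 -0.596
step 23 ; theta: 0.774 -2.088 0.382 ; dq: -0.069 -1.142 0.510 ; eef: 0.090 -0.318 0.354 ; τ: 1.002 7.538 -0.604
step 24 ; theta: 0.772 -2.110 0.392 ; dq: -0.120 -1.013 0.492 ; eef: 0.087 -0.321 0.341 ; τ: 1.112 7.607 -0.610
step 25 ; theta: 0.769 -2.129 0.401 ; dq: -0.160 -0.893 0.475 ; eef: 0.084 -0.324 0.329 ; τ: 1.197 7.647 -0.613
step 26 ; theta: 0.766 -2.146 0.411 ; dq: -0.190 -0.782 0.460 ; eef: 0.082 -0.327 0.318 ; τ: 1.261 7.661 -0.614
step 27 ; theta: 0.762 -2.160 0.420 ; dq: -0.210 -0.681 0.446 ; eef: 0.079 -0.329 0.308 ; τ: 1.306 7.654 -0.613
step 28 ; theta: 0.758 -2.173 0.429 ; dq: -0.222 -0.589 0.432 ; eef: 0.077 -0.331 0.299 ; τ: 1.335 7.629 -0.611
step 29 ; theta: 0.753 -2.184 0.437 ; dq: -0.228 -0.505 0.420 ; eef: 0.075 -0.333 0.291 ; τ: 1.351 7.591 -0.607
step 30 ; theta: 0.748 -2.193 0.445 ; dq: -0.229 -0.430 0.408 ; eef: 0.073 -0.335 0.283 ; τ: 1.355 7.543 -0.603
step 31 ; theta: 0.744 -2.201 0.453 ; dq: -0.225 -0.362 0.397 ; eef: 0.071 -0.337 0.277 ; τ: 1.349 7.487 -0.598
step 32 ; theta: 0.740 -2.208 0.461 ; dq: -0.218 -0.302 0.387 ; eef: 0.070 -0.338 0.271 ; τ: 1.336 7.426 -0.593
step 33 ; theta: 0.735 -2.213 0.469 ; dq: -0.209 -0.248 0.378 ; eef: 0.068 -0.339 0.266 ; τ: 1.317 7.361 -0.588
step 34 ; theta: 0.731 -2.218 0.476 ; dq: -0.198 -0.200 0.370 ; eef: 0.067 -0.340 0.261 ; τ: 1.293 7.295 -0.583
step 35 ; theta: 0.727 -2.221 0.484 ; dq: -0.186 -0.157 0.362 ; eef: 0.066 -0.341 0.258 ; τ: 1.266 7.228 -0.579
step 36 ; theta: 0.724 -2.224 0.491 ; dq: -0.173 -0.120 0.354 ; eef: 0.065 -0.342 0.254 ; τ: 1.237 7.163 -0.574
step 37 ; theta: 0.720 -2.226 0.498 ; dq: -0.161 -0.087 0.348 ; eef: 0.064 -0.342 0.251 ; τ: 1.206 7.099 -0.570
step 38 ; theta: 0.717 -2.228 0.505 ; dq: -0.149 -0.058 0.341 ; eef: 0.063 -0.343 0.249 ; τ: 1.175 7.037 -0.567
step 39 ; theta: 0.714 -2.229 0.511 ; dq: -0.138 -0.033 0.335 ; eef: 0.062 -0.344 0.247 ; τ: 1.145 6.979 -0.564
step 40 ; theta: 0.712 -2.229 0.518 ; dq: -0.127 -0.011 0.329 ; eef: 0.062 -0.344 0.245 ; τ: 1.115 6.924 -0.561
step 41 ; theta: 0.709 -2.229 0.525 ; dq: -0.116 0.006 0.321 ; eef: 0.061 -0.344 0.244 ; τ: 1.086 6.875 -0.558
step 42 ; theta: 0.707 -2.229 0.531 ; dq: -0.106 0.021 0.314 ; eef: 0.061 -0.345 0.243 ; τ: 1.058 6.832 -0.555
step 43 ; theta: 0.705 -2.228 0.537 ; dq: -0.096 0.033 0.309 ; eef: 0.060 -0.345 0.242 ; τ: 1.031 6.792 -0.554
step 44 ; theta: 0.703 -2.227 0.543 ; dq: -0.088 0.044 0.305 ; eef: 0.060 -0.345 0.241 ; τ: 1.007 6.755 -0.553
step 45 ; theta: 0.702 -2.226 0.549 ; dq: -0.082 0.053 0.301 ; eef: 0.059 -0.346 0.241 ; τ: 0.985 6.721 -0.553
step 46 ; theta: 0.700 -2.225 0.555 ; dq: -0.076 0.060 0.298 ; eef: 0.059 -0.346 0.241 ; τ: 0.964 6.690 -0.553
step 47 ; theta: 0.699 -2.224 0.561 ; dq: -0.071 0.067 0.294 ; eef: 0.058 -0.346 0.240 ; τ: 0.946 6.662 -0.553
step 48 ; theta: 0.697 -2.223 0.567 ; dq: -0.067 0.073 0.291 ; eef: 0.058 -0.346 0.240 ; τ: 0.929 6.637 -0.553
step 49 ; theta: 0.696 -2.221 0.573 ; dq: -0.064 0.077 0.289 ; eef: 0.057 -0.346 0.240 ; τ: 0.914 6.613 -0.554
step 50 ; theta: 0.695 -2.220 0.579 ; dq: -0.061 0.081 0.286 ; eef: 0.057 -0.346 0.240 ; τ: 0.901 6.593 -0.555
step 51 ; theta: 0.693 -2.218 0.584 ; dq: -0.059 0.084 0.283 ; eef: 0.057 -0.346 0.240 ; τ: 0.890 6.574 -0.556
step 52 ; theta: 0.692 -2.216 0.590 ; dq: -0.058 0.087 0.281 ; eef: 0.056 -0.346 0.240 ; τ: 0.880 6.558 -0.557
step 53 ; theta: 0.691 -2.215 0.595 ; dq: -0.057 0.088 0.278 ; eef: 0.056 -0.346 0.240
final eef position (m): 0.056 -0.346 0.240


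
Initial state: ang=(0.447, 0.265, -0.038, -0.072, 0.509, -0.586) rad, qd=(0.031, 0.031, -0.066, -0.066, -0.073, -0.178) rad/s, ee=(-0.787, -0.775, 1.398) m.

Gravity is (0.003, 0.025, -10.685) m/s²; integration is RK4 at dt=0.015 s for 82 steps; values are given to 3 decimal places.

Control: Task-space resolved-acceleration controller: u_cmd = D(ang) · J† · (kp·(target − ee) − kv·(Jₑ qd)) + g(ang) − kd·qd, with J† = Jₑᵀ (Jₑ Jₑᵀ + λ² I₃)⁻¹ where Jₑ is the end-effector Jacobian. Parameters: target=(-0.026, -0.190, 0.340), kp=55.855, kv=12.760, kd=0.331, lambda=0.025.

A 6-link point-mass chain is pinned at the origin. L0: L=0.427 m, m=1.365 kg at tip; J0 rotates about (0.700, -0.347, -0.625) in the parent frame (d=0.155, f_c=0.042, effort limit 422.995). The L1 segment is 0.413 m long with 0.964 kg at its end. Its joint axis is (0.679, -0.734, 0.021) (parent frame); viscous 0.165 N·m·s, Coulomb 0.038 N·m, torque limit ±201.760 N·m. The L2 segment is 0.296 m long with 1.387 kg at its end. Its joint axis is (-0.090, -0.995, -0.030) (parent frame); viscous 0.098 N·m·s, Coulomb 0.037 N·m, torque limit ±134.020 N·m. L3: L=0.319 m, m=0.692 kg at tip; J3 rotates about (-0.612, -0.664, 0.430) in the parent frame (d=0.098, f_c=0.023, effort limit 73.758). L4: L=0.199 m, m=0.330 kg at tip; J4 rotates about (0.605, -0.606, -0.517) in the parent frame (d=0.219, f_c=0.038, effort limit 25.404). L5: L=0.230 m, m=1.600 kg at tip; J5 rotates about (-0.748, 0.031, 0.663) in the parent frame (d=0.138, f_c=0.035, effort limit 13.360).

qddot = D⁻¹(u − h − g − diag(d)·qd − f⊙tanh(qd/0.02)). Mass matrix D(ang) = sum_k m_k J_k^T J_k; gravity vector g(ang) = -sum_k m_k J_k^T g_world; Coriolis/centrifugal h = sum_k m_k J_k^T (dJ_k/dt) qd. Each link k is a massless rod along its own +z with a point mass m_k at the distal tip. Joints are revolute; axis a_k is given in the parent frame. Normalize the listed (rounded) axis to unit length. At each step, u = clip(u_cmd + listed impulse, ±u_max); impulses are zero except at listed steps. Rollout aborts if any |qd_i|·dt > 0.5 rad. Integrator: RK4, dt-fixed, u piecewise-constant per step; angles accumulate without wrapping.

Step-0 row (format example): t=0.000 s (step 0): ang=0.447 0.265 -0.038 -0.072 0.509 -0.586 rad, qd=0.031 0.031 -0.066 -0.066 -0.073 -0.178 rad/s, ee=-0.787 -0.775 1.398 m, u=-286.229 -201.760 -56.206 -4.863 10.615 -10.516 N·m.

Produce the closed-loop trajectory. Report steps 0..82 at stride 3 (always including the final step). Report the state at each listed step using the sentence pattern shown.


t=0.045 s (step 3): ang=0.308 0.353 -0.055 -0.154 0.712 -0.709 rad, qd=-5.111 2.948 0.238 -4.526 7.205 -4.630 rad/s, ee=-0.745 -0.746 1.346 m, u=-93.742 -67.118 -21.526 -2.769 4.737 -4.362 N·m.
t=0.090 s (step 6): ang=0.029 0.534 -0.026 -0.422 1.033 -0.966 rad, qd=-7.163 5.217 1.054 -6.514 6.654 -6.161 rad/s, ee=-0.645 -0.662 1.247 m, u=8.378 12.346 1.767 -0.917 -0.452 0.597 N·m.
t=0.135 s (step 9): ang=-0.318 0.798 0.059 -0.670 1.299 -1.206 rad, qd=-8.010 6.044 2.955 -4.185 5.123 -4.326 rad/s, ee=-0.534 -0.565 1.143 m, u=20.837 15.145 5.231 1.536 -3.492 2.534 N·m.
t=0.180 s (step 12): ang=-0.671 1.049 0.231 -0.792 1.490 -1.357 rad, qd=-7.565 4.974 4.393 -1.312 3.405 -2.379 rad/s, ee=-0.435 -0.484 1.033 m, u=15.411 -4.265 -2.802 1.373 -2.576 1.601 N·m.
t=0.225 s (step 15): ang=-0.993 1.246 0.431 -0.804 1.607 -1.433 rad, qd=-6.723 3.864 4.314 0.582 1.872 -1.039 rad/s, ee=-0.349 -0.422 0.918 m, u=12.720 -20.315 -11.509 -0.097 -0.426 -0.081 N·m.
t=0.270 s (step 18): ang=-1.276 1.401 0.610 -0.756 1.664 -1.461 rad, qd=-5.902 3.081 3.605 1.381 0.720 -0.233 rad/s, ee=-0.276 -0.373 0.808 m, u=12.104 -28.908 -17.271 -1.472 1.323 -1.386 N·m.
t=0.315 s (step 21): ang=-1.525 1.526 0.755 -0.690 1.678 -1.462 rad, qd=-5.191 2.517 2.869 1.502 -0.031 0.091 rad/s, ee=-0.217 -0.335 0.710 m, u=11.878 -31.300 -19.750 -2.270 2.211 -2.014 N·m.
t=0.360 s (step 24): ang=-1.745 1.630 0.870 -0.627 1.669 -1.452 rad, qd=-4.593 2.085 2.276 1.286 -0.323 0.332 rad/s, ee=-0.171 -0.304 0.629 m, u=11.127 -30.039 -20.047 -2.591 2.346 -2.195 N·m.
t=0.405 s (step 27): ang=-1.940 1.715 0.963 -0.576 1.651 -1.436 rad, qd=-4.094 1.733 1.854 0.961 -0.434 0.360 rad/s, ee=-0.136 -0.281 0.564 m, u=10.185 -27.127 -19.099 -2.561 2.155 -2.084 N·m.
t=0.450 s (step 30): ang=-2.115 1.787 1.039 -0.540 1.632 -1.420 rad, qd=-3.681 1.447 1.560 0.625 -0.421 0.341 rad/s, ee=-0.110 -0.263 0.514 m, u=9.193 -23.811 -17.661 -2.344 1.858 -1.878 N·m.
t=0.495 s (step 33): ang=-2.273 1.847 1.104 -0.519 1.614 -1.406 rad, qd=-3.344 1.219 1.358 0.326 -0.365 0.293 rad/s, ee=-0.092 -0.249 0.476 m, u=8.329 -20.621 -16.085 -2.024 1.585 -1.655 N·m.
t=0.540 s (step 36): ang=-2.417 1.897 1.162 -0.509 1.599 -1.394 rad, qd=-3.075 1.039 1.220 0.082 -0.301 0.243 rad/s, ee=-0.077 -0.238 0.448 m, u=7.608 -17.762 -14.542 -1.653 1.378 -1.454 N·m.
t=0.585 s (step 39): ang=-2.551 1.941 1.214 -0.510 1.587 -1.384 rad, qd=-2.867 0.900 1.120 -0.078 -0.251 0.198 rad/s, ee=-0.066 -0.229 0.427 m, u=7.015 -15.268 -13.110 -1.269 1.239 -1.283 N·m.
t=0.630 s (step 42): ang=-2.676 1.979 1.263 -0.515 1.576 -1.375 rad, qd=-2.703 0.785 1.057 -0.184 -0.217 0.170 rad/s, ee=-0.057 -0.221 0.411 m, u=6.439 -13.129 -11.812 -0.889 1.145 -1.140 N·m.
t=0.675 s (step 45): ang=-2.795 2.012 1.310 -0.525 1.567 -1.368 rad, qd=-2.572 0.678 1.032 -0.261 -0.204 0.155 rad/s, ee=-0.050 -0.215 0.399 m, u=5.874 -11.280 -10.652 -0.512 1.079 -1.016 N·m.
t=0.720 s (step 48): ang=-2.908 2.040 1.356 -0.538 1.558 -1.361 rad, qd=-2.461 0.565 1.036 -0.311 -0.210 0.153 rad/s, ee=-0.044 -0.210 0.390 m, u=5.379 -9.611 -9.632 -0.149 1.025 -0.904 N·m.
t=0.765 s (step 51): ang=-3.016 2.063 1.403 -0.553 1.548 -1.354 rad, qd=-2.349 0.438 1.058 -0.339 -0.229 0.162 rad/s, ee=-0.040 -0.205 0.383 m, u=5.015 -7.961 -8.753 0.185 0.966 -0.797 N·m.
t=0.810 s (step 54): ang=-3.119 2.079 1.452 -0.568 1.537 -1.346 rad, qd=-2.218 0.301 1.080 -0.346 -0.251 0.173 rad/s, ee=-0.036 -0.201 0.378 m, u=4.782 -6.199 -8.011 0.466 0.892 -0.693 N·m.
t=0.855 s (step 57): ang=-3.216 2.090 1.500 -0.583 1.526 -1.338 rad, qd=-2.062 0.166 1.084 -0.334 -0.263 0.179 rad/s, ee=-0.033 -0.198 0.373 m, u=4.591 -4.350 -7.405 0.685 0.805 -0.590 N·m.
t=0.900 s (step 60): ang=-3.305 2.095 1.549 -0.598 1.514 -1.330 rad, qd=-1.888 0.053 1.060 -0.306 -0.259 0.176 rad/s, ee=-0.031 -0.194 0.369 m, u=4.343 -2.581 -6.923 0.853 0.714 -0.494 N·m.
t=0.945 s (step 63): ang=-3.386 2.095 1.595 -0.611 1.503 -1.323 rad, qd=-1.712 -0.027 1.008 -0.266 -0.241 0.161 rad/s, ee=-0.029 -0.191 0.365 m, u=3.990 -1.065 -6.549 0.985 0.632 -0.409 N·m.
t=0.990 s (step 66): ang=-3.459 2.093 1.639 -0.621 1.492 -1.316 rad, qd=-1.546 -0.074 0.939 -0.220 -0.215 0.142 rad/s, ee=-0.028 -0.189 0.361 m, u=3.546 0.131 -6.257 1.094 0.564 -0.337 N·m.
t=1.035 s (step 69): ang=-3.525 2.089 1.680 -0.630 1.483 -1.310 rad, qd=-1.393 -0.100 0.863 -0.179 -0.187 0.121 rad/s, ee=-0.027 -0.187 0.358 m, u=3.059 1.064 -6.024 1.188 0.512 -0.280 N·m.
t=1.080 s (step 72): ang=-3.585 2.084 1.717 -0.637 1.476 -1.305 rad, qd=-1.255 -0.109 0.787 -0.143 -0.160 0.100 rad/s, ee=-0.026 -0.186 0.355 m, u=2.560 1.784 -5.829 1.270 0.475 -0.235 N·m.
t=1.125 s (step 75): ang=-3.638 2.079 1.750 -0.643 1.469 -1.301 rad, qd=-1.133 -0.109 0.713 -0.112 -0.136 0.082 rad/s, ee=-0.026 -0.185 0.352 m, u=2.071 2.345 -5.654 1.342 0.450 -0.200 N·m.
t=1.170 s (step 78): ang=-3.687 2.075 1.781 -0.647 1.463 -1.297 rad, qd=-1.023 -0.103 0.645 -0.087 -0.115 0.066 rad/s, ee=-0.026 -0.184 0.350 m, u=1.607 2.789 -5.491 1.407 0.434 -0.173 N·m.
t=1.215 s (step 81): ang=-3.731 2.070 1.808 -0.651 1.459 -1.295 rad, qd=-0.926 -0.095 0.581 -0.067 -0.097 0.053 rad/s, ee=-0.026 -0.184 0.348 m, u=1.176 3.152 -5.331 1.467 0.424 -0.152 N·m.
t=1.230 s (step 82): ang=-3.744 2.069 1.817 -0.652 1.457 -1.294 rad, qd=-0.896 -0.092 0.561 -0.061 -0.092 0.049 rad/s, ee=-0.026 -0.184 0.347 m.


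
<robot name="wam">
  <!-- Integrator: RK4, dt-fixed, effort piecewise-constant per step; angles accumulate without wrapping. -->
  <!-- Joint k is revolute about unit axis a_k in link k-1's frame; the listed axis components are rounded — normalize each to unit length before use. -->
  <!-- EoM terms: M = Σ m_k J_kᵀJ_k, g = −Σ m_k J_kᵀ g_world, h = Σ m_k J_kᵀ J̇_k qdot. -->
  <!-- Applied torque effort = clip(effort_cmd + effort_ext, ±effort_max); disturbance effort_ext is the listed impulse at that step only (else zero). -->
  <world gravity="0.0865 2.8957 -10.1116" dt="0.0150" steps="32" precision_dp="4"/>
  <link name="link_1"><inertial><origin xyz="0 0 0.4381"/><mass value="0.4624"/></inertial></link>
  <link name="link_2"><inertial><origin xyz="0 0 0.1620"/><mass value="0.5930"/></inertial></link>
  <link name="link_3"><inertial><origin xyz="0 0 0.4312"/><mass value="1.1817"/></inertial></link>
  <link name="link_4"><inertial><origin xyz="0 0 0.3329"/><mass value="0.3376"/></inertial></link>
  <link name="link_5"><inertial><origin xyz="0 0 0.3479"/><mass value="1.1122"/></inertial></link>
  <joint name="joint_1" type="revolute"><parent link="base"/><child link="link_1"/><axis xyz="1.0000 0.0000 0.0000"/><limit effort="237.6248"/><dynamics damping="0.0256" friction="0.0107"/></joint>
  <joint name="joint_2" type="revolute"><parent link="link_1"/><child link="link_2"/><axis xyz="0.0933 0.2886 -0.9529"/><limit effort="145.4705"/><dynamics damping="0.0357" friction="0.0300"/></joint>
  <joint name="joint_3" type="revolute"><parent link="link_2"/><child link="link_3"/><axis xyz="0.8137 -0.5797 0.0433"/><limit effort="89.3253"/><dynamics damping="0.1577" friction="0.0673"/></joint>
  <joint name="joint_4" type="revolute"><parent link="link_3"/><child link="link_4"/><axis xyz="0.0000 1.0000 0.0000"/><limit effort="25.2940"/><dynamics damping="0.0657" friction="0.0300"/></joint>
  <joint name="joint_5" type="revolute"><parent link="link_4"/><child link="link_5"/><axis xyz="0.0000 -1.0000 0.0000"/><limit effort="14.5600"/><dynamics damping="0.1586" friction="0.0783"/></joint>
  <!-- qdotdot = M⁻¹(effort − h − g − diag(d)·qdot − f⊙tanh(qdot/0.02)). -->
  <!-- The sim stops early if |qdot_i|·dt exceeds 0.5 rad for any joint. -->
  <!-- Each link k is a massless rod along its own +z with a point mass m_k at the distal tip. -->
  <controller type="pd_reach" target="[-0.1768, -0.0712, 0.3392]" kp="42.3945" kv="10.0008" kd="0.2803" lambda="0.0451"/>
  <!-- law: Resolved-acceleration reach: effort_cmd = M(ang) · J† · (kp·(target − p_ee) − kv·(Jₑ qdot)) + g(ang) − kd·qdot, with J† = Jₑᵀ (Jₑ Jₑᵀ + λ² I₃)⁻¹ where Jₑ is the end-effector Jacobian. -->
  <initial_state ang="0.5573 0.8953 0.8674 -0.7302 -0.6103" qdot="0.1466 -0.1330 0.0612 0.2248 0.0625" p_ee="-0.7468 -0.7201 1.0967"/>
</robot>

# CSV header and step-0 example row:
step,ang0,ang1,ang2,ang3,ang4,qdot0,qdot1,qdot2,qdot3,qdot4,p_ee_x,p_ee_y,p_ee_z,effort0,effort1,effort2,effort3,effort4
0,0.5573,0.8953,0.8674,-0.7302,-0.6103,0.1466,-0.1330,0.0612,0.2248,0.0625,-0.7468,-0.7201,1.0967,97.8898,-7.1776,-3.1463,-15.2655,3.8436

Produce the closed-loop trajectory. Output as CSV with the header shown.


step,ang0,ang1,ang2,ang3,ang4,qdot0,qdot1,qdot2,qdot3,qdot4,p_ee_x,p_ee_y,p_ee_z,effort0,effort1,effort2,effort3,effort4
1,0.5705,0.8990,0.8637,-0.7581,-0.6250,1.6067,0.6115,-0.5395,-3.8488,-1.8474,-0.7453,-0.7216,1.0906,85.2669,-5.7922,-4.6205,-11.7181,3.7866
2,0.6038,0.9130,0.8527,-0.8348,-0.6520,2.8169,1.2177,-0.9182,-6.2570,-1.5360,-0.7399,-0.7170,1.0795,76.8270,-4.8393,-5.5610,-9.1872,3.3311
3,0.6536,0.9344,0.8374,-0.9380,-0.6618,3.7942,1.5782,-1.1021,-7.3751,0.4235,-0.7311,-0.7073,1.0643,61.4506,-2.9109,-4.9775,-7.6112,2.7795
4,0.7157,0.9588,0.8207,-1.0499,-0.6356,4.4726,1.6331,-1.1188,-7.4360,3.2252,-0.7177,-0.6930,1.0449,37.6674,-0.0215,-3.0437,-6.5901,2.2604
5,0.7855,0.9820,0.8048,-1.1565,-0.5665,4.8095,1.4474,-1.0056,-6.7083,6.0387,-0.6985,-0.6751,1.0210,10.9990,2.9499,-0.6909,-5.5243,1.6822
6,0.8578,1.0015,0.7913,-1.2498,-0.4613,4.8352,1.1656,-0.7905,-5.7405,7.8756,-0.6729,-0.6549,0.9917,-14.2472,5.4610,1.5136,-4.0505,1.0026
7,0.9288,1.0167,0.7814,-1.3305,-0.3403,4.6284,0.8762,-0.5237,-5.1183,8.0806,-0.6411,-0.6339,0.9568,-35.3339,7.2998,3.2746,-2.1047,0.2468
8,0.9956,1.0277,0.7755,-1.4059,-0.2270,4.2885,0.5924,-0.2826,-5.0314,6.8947,-0.6048,-0.6135,0.9172,-50.3243,8.4042,4.3031,0.1981,-0.5705
9,1.0569,1.0345,0.7727,-1.4820,-0.1353,3.8964,0.3154,-0.1079,-5.1713,5.3076,-0.5664,-0.5939,0.8746,-59.0841,8.8769,4.4684,2.6733,-1.5040
10,1.1123,1.0372,0.7720,-1.5599,-0.0656,3.4931,0.0560,0.0140,-5.2289,4.0234,-0.5277,-0.5748,0.8307,-63.2692,8.9600,3.9542,5.1295,-2.5483
11,1.1616,1.0363,0.7730,-1.6377,-0.0121,3.0933,-0.1822,0.1055,-5.1446,3.1427,-0.4901,-0.5558,0.7869,-64.6845,8.8671,3.0590,7.4191,-3.6093
12,1.2051,1.0319,0.7752,-1.7135,0.0302,2.7031,-0.4019,0.1866,-4.9658,2.5404,-0.4541,-0.5368,0.7441,-64.4689,8.7250,1.9948,9.4533,-4.5926
13,1.2427,1.0243,0.7785,-1.7863,0.0648,2.3241,-0.6119,0.2638,-4.7421,2.1029,-0.4202,-0.5176,0.7027,-63.2769,8.5920,0.8937,11.1893,-5.4427
14,1.2748,1.0136,0.7831,-1.8556,0.0937,1.9568,-0.8200,0.3395,-4.5021,1.7638,-0.3884,-0.4982,0.6632,-61.4839,8.4876,-0.1685,12.6117,-6.1360
15,1.3015,0.9997,0.7887,-1.9213,0.1180,1.6011,-1.0331,0.4147,-4.2598,1.4882,-0.3589,-0.4788,0.6258,-59.3181,8.4136,-1.1495,13.7204,-6.6673
16,1.3230,0.9826,0.7955,-1.9834,0.1385,1.2564,-1.2561,0.4892,-4.0208,1.2580,-0.3317,-0.4596,0.5907,-56.9231,8.3640,-2.0269,14.5235,-7.0408
17,1.3393,0.9620,0.8034,-2.0419,0.1559,0.9225,-1.4927,0.5627,-3.7870,1.0641,-0.3067,-0.4406,0.5578,-54.3896,8.3290,-2.7901,15.0336,-7.2658
18,1.3507,0.9377,0.8123,-2.0970,0.1706,0.5990,-1.7451,0.6349,-3.5579,0.9020,-0.2839,-0.4220,0.5274,-51.7723,8.2973,-3.4355,15.2653,-7.3530
19,1.3574,0.9096,0.8224,-2.1487,0.1831,0.2859,-2.0137,0.7059,-3.3322,0.7696,-0.2631,-0.4040,0.4994,-49.1011,8.2563,-3.9633,15.2341,-7.3143
20,1.3594,0.8773,0.8335,-2.1970,0.1938,-0.0164,-2.2969,0.7764,-3.1078,0.6661,-0.2444,-0.3866,0.4738,-46.3876,8.1929,-4.3758,14.9568,-7.1613
21,1.3570,0.8407,0.8456,-2.2419,0.2032,-0.3068,-2.5909,0.8478,-2.8825,0.5909,-0.2274,-0.3700,0.4508,-43.6326,8.0935,-4.6767,14.4511,-6.9055
22,1.3504,0.7996,0.8589,-2.2835,0.2116,-0.5838,-2.8891,0.9218,-2.6542,0.5436,-0.2123,-0.3542,0.4302,-40.8277,7.9452,-4.8717,13.7368,-6.5586
23,1.3396,0.7541,0.8733,-2.3216,0.2196,-0.8449,-3.1811,1.0004,-2.4210,0.5225,-0.1987,-0.3393,0.4121,-37.9696,7.7360,-4.9702,12.8371,-6.1327
24,1.3252,0.7043,0.8889,-2.3562,0.2273,-1.0863,-3.4516,1.0847,-2.1817,0.5242,-0.1867,-0.3253,0.3966,-35.0715,7.4572,-4.9892,11.7797,-5.6411
25,1.3072,0.6507,0.9058,-2.3872,0.2352,-1.3026,-3.6802,1.1743,-1.9366,0.5428,-0.1760,-0.3122,0.3837,-32.1829,7.1071,-4.9611,10.5982,-5.0985
26,1.2863,0.5942,0.9241,-2.4145,0.2435,-1.4873,-3.8411,1.2647,-1.6882,0.5682,-0.1666,-0.2999,0.3735,-29.4121,6.6956,-4.9417,9.3323,-4.5213
27,1.2629,0.5359,0.9436,-2.4380,0.2521,-1.6332,-3.9076,1.3459,-1.4425,0.5857,-0.1584,-0.2886,0.3659,-26.9392,6.2487,-5.0128,8.0266,-3.9270
28,1.2376,0.4774,0.9643,-2.4580,0.2607,-1.7349,-3.8604,1.4020,-1.2098,0.5780,-0.1515,-0.2780,0.3608,-24.9878,5.8085,-5.2650,6.7271,-3.3332
29,1.2110,0.4204,0.9854,-2.4747,0.2691,-1.7924,-3.7004,1.4139,-1.0033,0.5320,-0.1457,-0.2680,0.3582,-23.7274,5.4218,-5.7485,5.4766,-2.7557
30,1.1840,0.3666,1.0063,-2.4885,0.2764,-1.8132,-3.4547,1.3659,-0.8346,0.4461,-0.1411,-0.2587,0.3575,-23.1427,5.1206,-6.4155,4.3101,-2.2080
31,1.1567,0.3167,1.0259,-2.5001,0.2823,-1.8103,-3.1679,1.2520,-0.7084,0.3336,-0.1376,-0.2496,0.3584,-22.9953,4.9066,-7.1163,3.2507,-1.7000
32,1.1297,0.2713,1.0434,-2.5101,0.2864,-1.7962,-2.8817,1.0786,-0.6210,0.2145,-0.1353,-0.2409,0.3604,,,,,
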